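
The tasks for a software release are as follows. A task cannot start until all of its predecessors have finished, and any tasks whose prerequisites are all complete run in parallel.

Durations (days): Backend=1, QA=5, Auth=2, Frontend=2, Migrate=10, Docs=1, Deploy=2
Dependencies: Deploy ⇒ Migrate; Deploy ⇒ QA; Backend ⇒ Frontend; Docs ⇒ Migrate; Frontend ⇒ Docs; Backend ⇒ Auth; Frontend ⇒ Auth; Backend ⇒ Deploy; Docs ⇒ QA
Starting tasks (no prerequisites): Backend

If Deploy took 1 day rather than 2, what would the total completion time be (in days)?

14

Baseline: Backend→Frontend→Docs→Migrate = 1+2+1+10 = 14 → 14 days.
Deploy is off the critical path — its longest chain is 13 days, giving 1 of slack.
That remains the longest chain; total 14 days.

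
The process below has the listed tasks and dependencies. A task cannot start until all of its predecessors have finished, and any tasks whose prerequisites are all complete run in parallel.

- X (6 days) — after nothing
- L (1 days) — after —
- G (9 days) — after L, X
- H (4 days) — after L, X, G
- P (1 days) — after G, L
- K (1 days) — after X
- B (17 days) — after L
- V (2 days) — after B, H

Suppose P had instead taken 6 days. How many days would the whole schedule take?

Baseline: X→G→H→V = 6+9+4+2 = 21 → 21 days.
P is off the critical path — its longest chain is 16 days, giving 5 of slack.
That remains the longest chain; total 21 days.

21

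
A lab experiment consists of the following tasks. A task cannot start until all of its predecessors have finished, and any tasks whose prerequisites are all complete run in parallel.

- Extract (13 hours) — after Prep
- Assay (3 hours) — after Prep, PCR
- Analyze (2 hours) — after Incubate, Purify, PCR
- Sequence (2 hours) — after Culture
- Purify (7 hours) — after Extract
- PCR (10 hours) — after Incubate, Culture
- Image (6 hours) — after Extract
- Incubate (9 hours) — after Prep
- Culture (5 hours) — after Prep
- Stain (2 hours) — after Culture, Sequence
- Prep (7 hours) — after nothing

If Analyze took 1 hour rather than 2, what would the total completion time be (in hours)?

Critical path before the change: Prep→Extract→Purify→Analyze = 7+13+7+2 = 29 giving 29 hours.
Since Analyze is critical, the -1 change carries straight to that chain (now 28 hours).
The binding chain switches to Prep→Incubate→PCR→Assay = 7+9+10+3 = 29; finish 29 hours.

29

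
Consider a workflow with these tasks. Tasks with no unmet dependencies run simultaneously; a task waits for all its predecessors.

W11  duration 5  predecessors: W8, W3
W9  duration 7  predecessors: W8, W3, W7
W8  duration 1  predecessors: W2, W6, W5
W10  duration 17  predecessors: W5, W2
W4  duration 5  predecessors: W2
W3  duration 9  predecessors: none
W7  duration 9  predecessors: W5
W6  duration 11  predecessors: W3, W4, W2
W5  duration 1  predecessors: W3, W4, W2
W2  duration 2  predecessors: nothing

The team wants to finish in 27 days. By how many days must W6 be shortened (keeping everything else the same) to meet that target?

1

Current finish: 28 days; target: 27.
W6 is on every critical path, so each day cut from W6 cuts the finish by one (this holds down to a finish of 27).
Need 28 − 27 = 1 day off W6 → W6 becomes 10 days, finish becomes 27.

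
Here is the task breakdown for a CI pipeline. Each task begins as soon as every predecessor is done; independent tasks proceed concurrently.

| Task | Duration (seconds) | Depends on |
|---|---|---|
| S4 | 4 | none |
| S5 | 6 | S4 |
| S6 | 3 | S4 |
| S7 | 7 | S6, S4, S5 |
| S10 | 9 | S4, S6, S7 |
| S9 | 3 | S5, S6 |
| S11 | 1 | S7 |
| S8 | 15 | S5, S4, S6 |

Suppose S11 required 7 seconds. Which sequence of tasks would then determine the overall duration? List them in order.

S4, S5, S7, S10

The binding path is S4→S5→S7→S10 = 4+6+7+9 = 26; finish at 26 seconds.
The longest path through S11 is only 18 seconds, so S11 has float 8.
The critical path is still S4→S5→S7→S10; finish is now 26 seconds.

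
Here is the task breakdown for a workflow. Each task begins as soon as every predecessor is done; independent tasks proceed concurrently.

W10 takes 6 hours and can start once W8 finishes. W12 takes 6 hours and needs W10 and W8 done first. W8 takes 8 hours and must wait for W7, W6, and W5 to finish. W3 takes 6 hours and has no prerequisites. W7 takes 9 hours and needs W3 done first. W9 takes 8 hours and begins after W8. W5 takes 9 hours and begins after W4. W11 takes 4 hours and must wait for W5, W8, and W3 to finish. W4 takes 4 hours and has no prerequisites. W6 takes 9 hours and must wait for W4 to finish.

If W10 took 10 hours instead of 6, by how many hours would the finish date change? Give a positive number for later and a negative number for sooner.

4

As given, the longest chain is W3→W7→W8→W10→W12 = 6+9+8+6+6 = 35, so the finish is 35 hours.
Since W10 is critical, the +4 change carries straight to that chain (now 39 hours).
No other chain overtakes it, so the finish is 39 hours.
Change in finish: 39 − 35 = +4 hours.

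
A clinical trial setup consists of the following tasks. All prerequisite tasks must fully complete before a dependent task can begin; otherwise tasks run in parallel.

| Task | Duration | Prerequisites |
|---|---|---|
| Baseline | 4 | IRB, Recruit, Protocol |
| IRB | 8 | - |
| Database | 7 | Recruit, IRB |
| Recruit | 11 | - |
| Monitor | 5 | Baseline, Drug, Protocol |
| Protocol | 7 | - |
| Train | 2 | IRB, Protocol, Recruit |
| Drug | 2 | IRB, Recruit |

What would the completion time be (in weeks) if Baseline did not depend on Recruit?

With the dependency in place, Recruit→Baseline→Monitor = 11+4+5 = 20 sets the finish at 20 weeks.
Without Recruit→Baseline, Baseline's earliest start moves from 11 to 8.
After: Recruit→Drug→Monitor = 11+2+5 = 18 → 18 weeks.

18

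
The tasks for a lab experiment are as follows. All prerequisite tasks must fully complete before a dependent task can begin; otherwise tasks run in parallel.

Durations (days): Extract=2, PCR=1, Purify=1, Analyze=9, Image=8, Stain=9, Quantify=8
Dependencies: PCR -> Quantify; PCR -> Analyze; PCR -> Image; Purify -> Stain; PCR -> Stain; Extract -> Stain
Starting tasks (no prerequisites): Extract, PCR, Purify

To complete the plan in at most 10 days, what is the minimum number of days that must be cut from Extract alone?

Current finish: 11 days; target: 10.
Extract is on every critical path, so each day cut from Extract cuts the finish by one (this holds down to a finish of 10).
Need 11 − 10 = 1 day off Extract → Extract becomes 1 day, finish becomes 10.

1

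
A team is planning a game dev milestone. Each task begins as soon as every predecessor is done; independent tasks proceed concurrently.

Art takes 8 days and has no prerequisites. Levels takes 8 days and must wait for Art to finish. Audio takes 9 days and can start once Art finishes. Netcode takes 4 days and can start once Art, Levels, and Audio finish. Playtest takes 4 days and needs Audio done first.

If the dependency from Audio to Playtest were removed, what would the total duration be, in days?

With the dependency in place, Art→Audio→Netcode = 8+9+4 = 21 sets the finish at 21 days.
Without Audio→Playtest, Playtest's earliest start moves from 17 to 0.
After: Art→Audio→Netcode = 8+9+4 = 21 → 21 days.

21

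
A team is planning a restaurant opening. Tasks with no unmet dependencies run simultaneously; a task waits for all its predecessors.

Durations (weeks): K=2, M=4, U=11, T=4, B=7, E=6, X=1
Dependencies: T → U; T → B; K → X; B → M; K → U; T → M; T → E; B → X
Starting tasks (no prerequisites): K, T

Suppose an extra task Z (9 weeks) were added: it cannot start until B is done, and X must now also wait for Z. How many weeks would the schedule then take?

Originally the schedule takes 15 weeks.
With Z inserted, X now waits for max(B, K, Z).
New critical path: T→B→Z→X = 4+7+9+1 = 21 ⇒ 21 weeks.

21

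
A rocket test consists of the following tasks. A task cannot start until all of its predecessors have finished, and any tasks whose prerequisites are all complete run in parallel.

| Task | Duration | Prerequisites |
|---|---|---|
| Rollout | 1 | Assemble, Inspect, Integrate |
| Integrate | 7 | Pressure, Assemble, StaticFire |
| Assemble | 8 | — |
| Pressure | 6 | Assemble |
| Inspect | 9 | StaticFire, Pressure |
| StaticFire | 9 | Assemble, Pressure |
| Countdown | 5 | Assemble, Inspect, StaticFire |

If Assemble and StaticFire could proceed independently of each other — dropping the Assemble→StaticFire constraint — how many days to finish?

With the dependency in place, Assemble→Pressure→StaticFire→Inspect→Countdown = 8+6+9+9+5 = 37 sets the finish at 37 days.
Dropping Assemble→StaticFire doesn't change StaticFire's earliest start (14); another predecessor still binds.
The longest chain is now Assemble→Pressure→StaticFire→Inspect→Countdown = 8+6+9+9+5 = 37, so the project takes 37 days.

37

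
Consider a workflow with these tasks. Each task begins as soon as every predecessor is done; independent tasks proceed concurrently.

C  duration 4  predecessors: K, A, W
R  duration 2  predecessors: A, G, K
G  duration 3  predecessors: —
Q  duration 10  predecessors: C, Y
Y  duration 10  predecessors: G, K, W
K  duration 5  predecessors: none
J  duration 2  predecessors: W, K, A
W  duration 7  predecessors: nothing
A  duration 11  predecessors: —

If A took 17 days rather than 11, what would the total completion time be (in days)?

As given, the longest chain is W→Y→Q = 7+10+10 = 27, so the finish is 27 days.
The longest path through A is only 25 days, so A has float 2.
The binding chain switches to A→C→Q = 17+4+10 = 31; finish 31 days.

31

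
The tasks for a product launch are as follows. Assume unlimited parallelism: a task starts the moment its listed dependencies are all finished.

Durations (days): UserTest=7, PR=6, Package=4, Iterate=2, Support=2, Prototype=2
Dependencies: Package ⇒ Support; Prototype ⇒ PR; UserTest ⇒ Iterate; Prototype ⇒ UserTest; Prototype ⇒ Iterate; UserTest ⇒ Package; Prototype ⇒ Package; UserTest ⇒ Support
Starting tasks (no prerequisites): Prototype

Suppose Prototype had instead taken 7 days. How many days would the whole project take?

The binding path is Prototype→UserTest→Package→Support = 2+7+4+2 = 15; finish at 15 days.
Since Prototype is critical, the +5 change carries straight to that chain (now 20 days).
The critical path is still Prototype→UserTest→Package→Support; finish is now 20 days.

20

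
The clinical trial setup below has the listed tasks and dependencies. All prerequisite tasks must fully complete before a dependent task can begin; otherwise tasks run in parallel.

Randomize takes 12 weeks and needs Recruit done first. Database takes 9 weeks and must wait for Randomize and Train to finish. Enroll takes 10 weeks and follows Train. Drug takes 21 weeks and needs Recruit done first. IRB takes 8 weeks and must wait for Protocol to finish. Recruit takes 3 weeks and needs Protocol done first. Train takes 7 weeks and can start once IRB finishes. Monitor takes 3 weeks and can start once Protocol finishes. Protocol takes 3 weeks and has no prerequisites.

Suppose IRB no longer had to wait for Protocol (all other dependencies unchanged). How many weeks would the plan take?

27

Original critical path: Protocol→IRB→Train→Enroll = 3+8+7+10 = 28 ⇒ 28 weeks.
Without Protocol→IRB, IRB's earliest start moves from 3 to 0.
After: Protocol→Recruit→Randomize→Database = 3+3+12+9 = 27 → 27 weeks.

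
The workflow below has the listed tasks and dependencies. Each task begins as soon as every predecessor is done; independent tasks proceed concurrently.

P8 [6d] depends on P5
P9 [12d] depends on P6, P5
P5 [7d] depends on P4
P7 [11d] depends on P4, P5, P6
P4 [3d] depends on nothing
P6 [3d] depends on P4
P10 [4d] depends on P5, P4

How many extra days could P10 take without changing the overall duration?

8

Critical path: P4→P5→P9 = 3+7+12 = 22, so the finish is 22 days.
The longest chain containing P10 totals 14 days.
Float = 22 − 14 = 8.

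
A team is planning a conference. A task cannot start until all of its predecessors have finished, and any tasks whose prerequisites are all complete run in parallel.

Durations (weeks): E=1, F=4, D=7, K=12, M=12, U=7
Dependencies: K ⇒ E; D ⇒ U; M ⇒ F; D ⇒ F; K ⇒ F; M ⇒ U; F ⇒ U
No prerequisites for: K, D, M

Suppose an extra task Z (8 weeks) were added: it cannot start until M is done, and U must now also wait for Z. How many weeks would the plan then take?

Originally the plan takes 23 weeks.
With Z inserted, U now waits for max(M, D, F, Z).
New critical path: M→Z→U = 12+8+7 = 27 ⇒ 27 weeks.

27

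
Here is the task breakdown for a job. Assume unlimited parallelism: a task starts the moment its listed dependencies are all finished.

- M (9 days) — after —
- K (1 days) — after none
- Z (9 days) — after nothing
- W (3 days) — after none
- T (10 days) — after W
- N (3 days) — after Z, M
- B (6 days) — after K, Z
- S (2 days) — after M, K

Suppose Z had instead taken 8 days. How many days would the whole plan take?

Baseline: Z→B = 9+6 = 15 → 15 days.
Z is on the critical path; changing it to 8 makes that path 14 days.
The critical path is still Z→B; finish is now 14 days.

14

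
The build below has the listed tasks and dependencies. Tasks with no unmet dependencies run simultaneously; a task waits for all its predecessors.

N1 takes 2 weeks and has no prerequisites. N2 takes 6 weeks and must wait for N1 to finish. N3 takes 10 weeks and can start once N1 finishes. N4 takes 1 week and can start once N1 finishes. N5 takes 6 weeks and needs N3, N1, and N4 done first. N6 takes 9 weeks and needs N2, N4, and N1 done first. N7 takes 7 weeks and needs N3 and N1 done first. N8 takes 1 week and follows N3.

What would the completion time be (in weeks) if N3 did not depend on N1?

Before: longest chain N1→N3→N7 = 2+10+7 = 19, finish 19.
Without N1→N3, N3's earliest start moves from 2 to 0.
New critical path: N1→N2→N6 = 2+6+9 = 17 ⇒ 17 weeks.

17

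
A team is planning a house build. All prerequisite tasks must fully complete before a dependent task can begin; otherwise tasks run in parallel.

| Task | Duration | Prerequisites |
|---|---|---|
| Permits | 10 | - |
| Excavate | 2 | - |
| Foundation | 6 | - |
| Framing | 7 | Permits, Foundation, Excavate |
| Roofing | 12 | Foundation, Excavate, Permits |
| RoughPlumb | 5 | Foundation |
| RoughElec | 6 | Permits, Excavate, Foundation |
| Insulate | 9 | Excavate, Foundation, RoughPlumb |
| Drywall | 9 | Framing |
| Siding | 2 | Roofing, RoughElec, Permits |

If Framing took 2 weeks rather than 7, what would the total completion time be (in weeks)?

24

Actual critical path: Permits→Framing→Drywall = 10+7+9 = 26 ⇒ 26 weeks.
Framing is on the critical path; changing it to 2 makes that path 21 weeks.
New critical path: Permits→Roofing→Siding = 10+12+2 = 24 ⇒ 24 weeks.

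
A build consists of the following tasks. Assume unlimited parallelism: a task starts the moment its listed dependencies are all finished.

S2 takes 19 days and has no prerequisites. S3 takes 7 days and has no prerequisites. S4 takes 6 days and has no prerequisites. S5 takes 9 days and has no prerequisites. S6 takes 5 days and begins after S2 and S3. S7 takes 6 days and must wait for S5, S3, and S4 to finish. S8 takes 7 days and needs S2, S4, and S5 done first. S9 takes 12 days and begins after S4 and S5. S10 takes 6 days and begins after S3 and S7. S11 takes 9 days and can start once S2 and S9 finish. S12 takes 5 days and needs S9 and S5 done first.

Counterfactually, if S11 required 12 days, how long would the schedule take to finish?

33

Baseline: S5→S9→S11 = 9+12+9 = 30 → 30 days.
S11 lies on that path, so at 12 days the path becomes 33 days.
The critical path is still S5→S9→S11; finish is now 33 days.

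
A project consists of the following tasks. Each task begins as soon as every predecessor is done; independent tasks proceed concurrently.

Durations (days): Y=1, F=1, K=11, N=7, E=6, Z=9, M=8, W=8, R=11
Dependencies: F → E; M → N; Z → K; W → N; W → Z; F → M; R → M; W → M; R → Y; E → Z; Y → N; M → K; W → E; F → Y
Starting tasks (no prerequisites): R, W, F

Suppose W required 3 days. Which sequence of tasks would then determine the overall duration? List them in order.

As given, the longest chain is W→E→Z→K = 8+6+9+11 = 34, so the finish is 34 days.
Since W is critical, the -5 change carries straight to that chain (now 29 days).
New critical path: R→M→K = 11+8+11 = 30 ⇒ 30 days.

R, M, K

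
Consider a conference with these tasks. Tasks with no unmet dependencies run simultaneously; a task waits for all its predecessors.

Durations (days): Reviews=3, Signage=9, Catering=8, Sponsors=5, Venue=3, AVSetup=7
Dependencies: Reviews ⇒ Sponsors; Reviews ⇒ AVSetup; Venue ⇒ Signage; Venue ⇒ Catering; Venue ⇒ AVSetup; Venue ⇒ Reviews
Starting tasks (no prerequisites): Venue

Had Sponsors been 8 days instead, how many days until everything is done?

14

Critical path before the change: Venue→Reviews→AVSetup = 3+3+7 = 13 giving 13 days.
Sponsors has 2 days of float (longest path through it is 11).
Now Venue→Reviews→Sponsors = 3+3+8 = 14 is longest, so the finish becomes 14 days.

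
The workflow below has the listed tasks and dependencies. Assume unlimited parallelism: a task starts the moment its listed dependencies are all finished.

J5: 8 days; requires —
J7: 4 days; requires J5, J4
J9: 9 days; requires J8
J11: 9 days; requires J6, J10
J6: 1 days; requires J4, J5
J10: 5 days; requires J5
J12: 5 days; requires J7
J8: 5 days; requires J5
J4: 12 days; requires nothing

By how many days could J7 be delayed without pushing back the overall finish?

The longest chain is J4→J6→J11 = 12+1+9 = 22; overall finish 22 days.
Longest path through J7: 21 days (earliest finish 16, latest finish 17).
So J7 can slip 17 − 16 = 1 day.

1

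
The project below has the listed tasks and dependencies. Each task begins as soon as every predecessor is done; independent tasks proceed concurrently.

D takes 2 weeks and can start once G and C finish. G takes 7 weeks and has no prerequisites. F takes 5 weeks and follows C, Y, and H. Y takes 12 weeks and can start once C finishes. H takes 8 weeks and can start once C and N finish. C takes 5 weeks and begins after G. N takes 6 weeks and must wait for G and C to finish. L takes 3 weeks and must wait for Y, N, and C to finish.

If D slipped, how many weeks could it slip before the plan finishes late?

17

Critical path: G→C→N→H→F = 7+5+6+8+5 = 31, so the finish is 31 weeks.
The longest chain containing D totals 14 weeks.
So D can slip 31 − 14 = 17 weeks.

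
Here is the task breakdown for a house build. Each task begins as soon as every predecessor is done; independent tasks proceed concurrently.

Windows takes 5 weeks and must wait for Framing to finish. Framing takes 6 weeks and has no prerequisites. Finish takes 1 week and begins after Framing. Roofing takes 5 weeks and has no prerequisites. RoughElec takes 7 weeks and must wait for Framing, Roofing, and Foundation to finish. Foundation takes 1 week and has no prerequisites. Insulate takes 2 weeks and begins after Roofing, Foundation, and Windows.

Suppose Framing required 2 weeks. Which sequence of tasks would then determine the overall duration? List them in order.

Roofing, RoughElec

Critical path before the change: Framing→Windows→Insulate = 6+5+2 = 13 giving 13 weeks.
Since Framing is critical, the -4 change carries straight to that chain (now 9 weeks).
Now Roofing→RoughElec = 5+7 = 12 is longest, so the finish becomes 12 weeks.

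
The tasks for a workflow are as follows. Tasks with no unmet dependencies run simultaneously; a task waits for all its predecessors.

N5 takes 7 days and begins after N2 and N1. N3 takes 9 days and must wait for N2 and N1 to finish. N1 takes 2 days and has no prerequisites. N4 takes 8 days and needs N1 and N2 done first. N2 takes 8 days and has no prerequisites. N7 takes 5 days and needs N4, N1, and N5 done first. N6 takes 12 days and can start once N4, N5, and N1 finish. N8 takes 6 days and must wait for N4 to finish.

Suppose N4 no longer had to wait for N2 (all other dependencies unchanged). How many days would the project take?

27

Original critical path: N2→N4→N6 = 8+8+12 = 28 ⇒ 28 days.
Without N2→N4, N4's earliest start moves from 8 to 2.
After: N2→N5→N6 = 8+7+12 = 27 → 27 days.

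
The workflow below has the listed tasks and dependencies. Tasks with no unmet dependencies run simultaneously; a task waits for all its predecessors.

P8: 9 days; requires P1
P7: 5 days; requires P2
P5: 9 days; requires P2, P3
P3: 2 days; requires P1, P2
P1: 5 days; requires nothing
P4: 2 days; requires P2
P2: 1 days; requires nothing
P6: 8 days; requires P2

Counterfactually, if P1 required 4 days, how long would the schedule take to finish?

As given, the longest chain is P1→P3→P5 = 5+2+9 = 16, so the finish is 16 days.
P1 lies on that path, so at 4 days the path becomes 15 days.
No other chain overtakes it, so the finish is 15 days.

15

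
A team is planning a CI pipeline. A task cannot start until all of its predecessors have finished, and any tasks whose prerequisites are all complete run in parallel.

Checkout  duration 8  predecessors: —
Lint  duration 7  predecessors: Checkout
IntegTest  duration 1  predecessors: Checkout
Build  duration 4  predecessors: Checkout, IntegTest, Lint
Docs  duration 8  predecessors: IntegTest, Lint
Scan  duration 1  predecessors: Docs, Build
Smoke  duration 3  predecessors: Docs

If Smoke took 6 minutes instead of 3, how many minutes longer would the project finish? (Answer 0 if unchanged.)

3

Critical path before the change: Checkout→Lint→Docs→Smoke = 8+7+8+3 = 26 giving 26 minutes.
Smoke lies on that path, so at 6 minutes the path becomes 29 minutes.
No other chain overtakes it, so the finish is 29 minutes.
Change in finish: 29 − 26 = +3 minutes.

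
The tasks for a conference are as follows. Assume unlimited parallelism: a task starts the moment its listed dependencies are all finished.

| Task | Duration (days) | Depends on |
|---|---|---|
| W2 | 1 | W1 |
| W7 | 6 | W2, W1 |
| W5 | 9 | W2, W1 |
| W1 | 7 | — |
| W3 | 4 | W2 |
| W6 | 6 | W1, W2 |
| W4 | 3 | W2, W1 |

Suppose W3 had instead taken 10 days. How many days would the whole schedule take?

18

Actual critical path: W1→W2→W5 = 7+1+9 = 17 ⇒ 17 days.
W3 has 5 days of float (longest path through it is 12).
The binding chain switches to W1→W2→W3 = 7+1+10 = 18; finish 18 days.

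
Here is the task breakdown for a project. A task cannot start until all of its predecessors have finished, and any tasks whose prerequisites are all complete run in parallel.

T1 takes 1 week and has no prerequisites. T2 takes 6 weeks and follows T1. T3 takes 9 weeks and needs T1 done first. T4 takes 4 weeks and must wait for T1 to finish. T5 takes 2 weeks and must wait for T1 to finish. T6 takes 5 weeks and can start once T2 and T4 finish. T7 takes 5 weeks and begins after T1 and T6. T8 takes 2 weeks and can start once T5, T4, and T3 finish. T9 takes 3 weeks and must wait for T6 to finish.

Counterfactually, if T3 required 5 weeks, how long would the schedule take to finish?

17

The binding path is T1→T2→T6→T7 = 1+6+5+5 = 17; finish at 17 weeks.
T3 is off the critical path — its longest chain is 12 weeks, giving 5 of slack.
The critical path is still T1→T2→T6→T7; finish is now 17 weeks.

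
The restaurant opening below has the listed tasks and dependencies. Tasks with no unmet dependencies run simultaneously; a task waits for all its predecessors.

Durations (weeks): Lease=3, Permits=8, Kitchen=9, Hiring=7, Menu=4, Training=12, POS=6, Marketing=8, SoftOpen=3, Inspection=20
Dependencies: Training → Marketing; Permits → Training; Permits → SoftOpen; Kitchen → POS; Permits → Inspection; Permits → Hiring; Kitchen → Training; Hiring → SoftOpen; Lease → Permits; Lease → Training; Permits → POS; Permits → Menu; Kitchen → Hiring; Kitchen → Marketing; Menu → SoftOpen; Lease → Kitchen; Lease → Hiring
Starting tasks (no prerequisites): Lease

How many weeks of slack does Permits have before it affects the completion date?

Lease→Kitchen→Training→Marketing = 3+9+12+8 = 32 sets the makespan at 32 weeks.
Permits finishes as early as 11 and must finish by 12.
Slack of Permits = 4 − 3 = 1 week.

1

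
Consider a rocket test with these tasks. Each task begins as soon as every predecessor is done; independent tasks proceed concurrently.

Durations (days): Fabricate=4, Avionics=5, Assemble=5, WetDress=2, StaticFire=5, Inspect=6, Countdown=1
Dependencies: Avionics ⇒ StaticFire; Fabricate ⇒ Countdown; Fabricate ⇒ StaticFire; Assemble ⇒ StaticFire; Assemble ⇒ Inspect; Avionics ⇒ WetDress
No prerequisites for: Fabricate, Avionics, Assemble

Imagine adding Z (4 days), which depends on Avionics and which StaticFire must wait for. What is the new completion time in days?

14

Originally the plan takes 11 days.
With Z inserted, StaticFire now waits for max(Avionics, Assemble, Fabricate, Z).
New critical path: Avionics→Z→StaticFire = 5+4+5 = 14 ⇒ 14 days.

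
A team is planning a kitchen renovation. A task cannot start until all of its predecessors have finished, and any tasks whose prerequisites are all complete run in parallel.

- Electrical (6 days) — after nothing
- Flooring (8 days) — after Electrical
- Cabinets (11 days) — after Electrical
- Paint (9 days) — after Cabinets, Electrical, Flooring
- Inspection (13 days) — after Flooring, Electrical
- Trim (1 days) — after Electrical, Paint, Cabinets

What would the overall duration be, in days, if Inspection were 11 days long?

Baseline: Electrical→Flooring→Inspection = 6+8+13 = 27 → 27 days.
Inspection is on the critical path; changing it to 11 makes that path 25 days.
New critical path: Electrical→Cabinets→Paint→Trim = 6+11+9+1 = 27 ⇒ 27 days.

27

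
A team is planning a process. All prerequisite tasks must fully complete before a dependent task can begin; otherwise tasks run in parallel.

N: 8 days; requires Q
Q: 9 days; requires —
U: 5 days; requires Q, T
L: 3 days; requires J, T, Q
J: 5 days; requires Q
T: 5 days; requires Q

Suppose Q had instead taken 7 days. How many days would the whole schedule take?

17

The binding path is Q→T→U = 9+5+5 = 19; finish at 19 days.
Q is on the critical path; changing it to 7 makes that path 17 days.
No other chain overtakes it, so the finish is 17 days.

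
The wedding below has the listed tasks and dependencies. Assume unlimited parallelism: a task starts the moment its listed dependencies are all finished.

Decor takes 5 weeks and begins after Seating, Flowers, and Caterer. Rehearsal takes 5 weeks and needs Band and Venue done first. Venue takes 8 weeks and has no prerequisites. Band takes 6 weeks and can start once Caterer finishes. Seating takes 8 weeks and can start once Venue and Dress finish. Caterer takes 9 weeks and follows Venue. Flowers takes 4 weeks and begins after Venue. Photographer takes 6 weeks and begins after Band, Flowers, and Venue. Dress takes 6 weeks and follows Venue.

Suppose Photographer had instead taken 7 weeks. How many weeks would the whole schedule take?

30

Baseline: Venue→Caterer→Band→Photographer = 8+9+6+6 = 29 → 29 weeks.
Since Photographer is critical, the +1 change carries straight to that chain (now 30 weeks).
That remains the longest chain; total 30 weeks.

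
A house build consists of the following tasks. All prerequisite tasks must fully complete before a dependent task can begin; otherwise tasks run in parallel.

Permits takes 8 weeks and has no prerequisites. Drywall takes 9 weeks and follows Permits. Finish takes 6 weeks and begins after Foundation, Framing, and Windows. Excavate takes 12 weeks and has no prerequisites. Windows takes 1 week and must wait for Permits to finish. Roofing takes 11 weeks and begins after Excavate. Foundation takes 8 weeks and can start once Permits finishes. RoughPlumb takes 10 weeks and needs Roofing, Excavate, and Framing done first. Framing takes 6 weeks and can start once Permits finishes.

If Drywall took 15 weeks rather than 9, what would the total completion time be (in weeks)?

33

As given, the longest chain is Excavate→Roofing→RoughPlumb = 12+11+10 = 33, so the finish is 33 weeks.
The longest path through Drywall is only 17 weeks, so Drywall has float 16.
No other chain overtakes it, so the finish is 33 weeks.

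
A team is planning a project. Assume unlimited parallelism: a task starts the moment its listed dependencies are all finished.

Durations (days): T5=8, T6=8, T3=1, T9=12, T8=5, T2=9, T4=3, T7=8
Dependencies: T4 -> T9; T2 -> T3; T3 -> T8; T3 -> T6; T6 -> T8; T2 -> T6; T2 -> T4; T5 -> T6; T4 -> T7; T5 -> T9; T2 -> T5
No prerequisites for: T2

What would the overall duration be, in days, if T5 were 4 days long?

26

Actual critical path: T2→T5→T6→T8 = 9+8+8+5 = 30 ⇒ 30 days.
T5 is on the critical path; changing it to 4 makes that path 26 days.
No other chain overtakes it, so the finish is 26 days.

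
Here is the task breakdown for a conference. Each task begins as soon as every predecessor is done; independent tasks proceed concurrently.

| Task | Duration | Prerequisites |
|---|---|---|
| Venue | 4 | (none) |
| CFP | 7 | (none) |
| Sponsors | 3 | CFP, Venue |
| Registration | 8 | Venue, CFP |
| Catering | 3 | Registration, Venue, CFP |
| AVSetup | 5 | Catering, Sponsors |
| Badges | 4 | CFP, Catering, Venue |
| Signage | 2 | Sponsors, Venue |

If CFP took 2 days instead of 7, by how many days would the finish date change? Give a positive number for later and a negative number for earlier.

-3

Actual critical path: CFP→Registration→Catering→AVSetup = 7+8+3+5 = 23 ⇒ 23 days.
CFP lies on that path, so at 2 days the path becomes 18 days.
The binding chain switches to Venue→Registration→Catering→AVSetup = 4+8+3+5 = 20; finish 20 days.
Change in finish: 20 − 23 = -3 days.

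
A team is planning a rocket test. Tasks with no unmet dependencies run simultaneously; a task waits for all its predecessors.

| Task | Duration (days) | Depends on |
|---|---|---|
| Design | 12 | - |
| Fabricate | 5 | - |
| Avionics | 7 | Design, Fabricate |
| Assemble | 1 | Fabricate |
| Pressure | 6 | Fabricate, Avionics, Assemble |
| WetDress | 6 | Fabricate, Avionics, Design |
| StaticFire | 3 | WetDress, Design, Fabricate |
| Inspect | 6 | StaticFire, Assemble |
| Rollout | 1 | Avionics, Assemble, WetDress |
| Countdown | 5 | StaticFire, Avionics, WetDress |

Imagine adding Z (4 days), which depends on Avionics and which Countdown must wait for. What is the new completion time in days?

34

Originally the job takes 34 days.
With Z inserted, Countdown now waits for max(StaticFire, Avionics, WetDress, Z).
New critical path: Design→Avionics→WetDress→StaticFire→Inspect = 12+7+6+3+6 = 34 ⇒ 34 days.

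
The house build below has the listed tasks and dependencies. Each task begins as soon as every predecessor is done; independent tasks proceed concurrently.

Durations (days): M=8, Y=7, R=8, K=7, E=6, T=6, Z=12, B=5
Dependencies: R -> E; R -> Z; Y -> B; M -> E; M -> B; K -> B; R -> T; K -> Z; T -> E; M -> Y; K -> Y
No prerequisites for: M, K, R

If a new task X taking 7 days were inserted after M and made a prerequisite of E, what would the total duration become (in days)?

21

Originally the house build takes 20 days.
With X inserted, E now waits for max(M, R, T, X).
New critical path: M→X→E = 8+7+6 = 21 ⇒ 21 days.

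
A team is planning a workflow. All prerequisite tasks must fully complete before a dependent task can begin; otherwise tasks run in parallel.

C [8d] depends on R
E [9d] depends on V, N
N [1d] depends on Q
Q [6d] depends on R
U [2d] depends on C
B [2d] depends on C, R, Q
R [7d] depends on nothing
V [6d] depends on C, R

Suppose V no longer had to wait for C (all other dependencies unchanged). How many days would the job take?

With the dependency in place, R→C→V→E = 7+8+6+9 = 30 sets the finish at 30 days.
Without C→V, V's earliest start moves from 15 to 7.
The longest chain is now R→Q→N→E = 7+6+1+9 = 23, so the job takes 23 days.

23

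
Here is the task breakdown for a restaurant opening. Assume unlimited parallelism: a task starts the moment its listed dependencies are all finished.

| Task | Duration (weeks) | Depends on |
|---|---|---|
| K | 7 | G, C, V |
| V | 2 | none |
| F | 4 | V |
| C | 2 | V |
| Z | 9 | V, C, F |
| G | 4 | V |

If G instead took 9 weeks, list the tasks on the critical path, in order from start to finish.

V, G, K

Actual critical path: V→F→Z = 2+4+9 = 15 ⇒ 15 weeks.
The longest path through G is only 13 weeks, so G has float 2.
The binding chain switches to V→G→K = 2+9+7 = 18; finish 18 weeks.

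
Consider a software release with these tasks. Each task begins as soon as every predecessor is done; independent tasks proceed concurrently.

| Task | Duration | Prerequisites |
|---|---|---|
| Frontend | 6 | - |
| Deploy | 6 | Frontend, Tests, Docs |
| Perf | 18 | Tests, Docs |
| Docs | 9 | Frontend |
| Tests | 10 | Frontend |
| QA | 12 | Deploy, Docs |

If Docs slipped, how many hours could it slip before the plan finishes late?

Frontend→Tests→Deploy→QA = 6+10+6+12 = 34 sets the makespan at 34 hours.
The longest chain containing Docs totals 33 hours.
Float = 34 − 33 = 1.

1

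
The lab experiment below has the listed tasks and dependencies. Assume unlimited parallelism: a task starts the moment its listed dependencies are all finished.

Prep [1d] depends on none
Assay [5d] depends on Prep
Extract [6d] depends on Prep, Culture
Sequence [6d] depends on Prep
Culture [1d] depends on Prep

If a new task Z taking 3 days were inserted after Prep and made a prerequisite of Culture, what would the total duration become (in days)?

11

Originally the project takes 8 days.
With Z inserted, Culture now waits for max(Prep, Z).
New critical path: Prep→Z→Culture→Extract = 1+3+1+6 = 11 ⇒ 11 days.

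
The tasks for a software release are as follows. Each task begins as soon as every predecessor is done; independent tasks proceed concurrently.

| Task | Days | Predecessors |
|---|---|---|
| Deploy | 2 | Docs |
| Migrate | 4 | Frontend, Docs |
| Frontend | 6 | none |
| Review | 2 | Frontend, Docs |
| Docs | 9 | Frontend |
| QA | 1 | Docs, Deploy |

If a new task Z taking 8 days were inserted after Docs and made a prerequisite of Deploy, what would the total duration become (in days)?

Originally the job takes 19 days.
With Z inserted, Deploy now waits for max(Docs, Z).
New critical path: Frontend→Docs→Z→Deploy→QA = 6+9+8+2+1 = 26 ⇒ 26 days.

26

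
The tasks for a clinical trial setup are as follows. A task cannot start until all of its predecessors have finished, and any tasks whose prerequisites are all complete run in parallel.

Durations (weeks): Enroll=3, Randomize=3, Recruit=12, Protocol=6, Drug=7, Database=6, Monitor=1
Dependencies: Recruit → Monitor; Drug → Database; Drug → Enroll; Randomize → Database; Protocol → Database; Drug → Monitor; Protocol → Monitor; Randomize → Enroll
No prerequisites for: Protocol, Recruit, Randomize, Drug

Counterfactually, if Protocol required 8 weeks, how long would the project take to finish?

As given, the longest chain is Recruit→Monitor = 12+1 = 13, so the finish is 13 weeks.
Protocol is off the critical path — its longest chain is 12 weeks, giving 1 of slack.
New critical path: Protocol→Database = 8+6 = 14 ⇒ 14 weeks.

14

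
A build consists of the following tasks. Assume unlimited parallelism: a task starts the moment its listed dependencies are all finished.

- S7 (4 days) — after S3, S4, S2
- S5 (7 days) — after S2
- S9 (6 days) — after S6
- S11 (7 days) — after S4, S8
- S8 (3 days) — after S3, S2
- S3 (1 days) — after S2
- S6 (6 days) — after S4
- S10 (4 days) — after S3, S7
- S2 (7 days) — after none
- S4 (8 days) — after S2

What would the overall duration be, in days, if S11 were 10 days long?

27

As given, the longest chain is S2→S4→S6→S9 = 7+8+6+6 = 27, so the finish is 27 days.
S11 is off the critical path — its longest chain is 22 days, giving 5 of slack.
The critical path is still S2→S4→S6→S9; finish is now 27 days.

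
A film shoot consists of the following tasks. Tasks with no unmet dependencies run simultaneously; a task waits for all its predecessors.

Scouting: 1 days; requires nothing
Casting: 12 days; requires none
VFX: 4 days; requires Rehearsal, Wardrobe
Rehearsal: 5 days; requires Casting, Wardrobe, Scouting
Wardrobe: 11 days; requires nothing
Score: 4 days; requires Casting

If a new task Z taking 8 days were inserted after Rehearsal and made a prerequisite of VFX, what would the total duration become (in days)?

Originally the plan takes 21 days.
With Z inserted, VFX now waits for max(Rehearsal, Wardrobe, Z).
New critical path: Casting→Rehearsal→Z→VFX = 12+5+8+4 = 29 ⇒ 29 days.

29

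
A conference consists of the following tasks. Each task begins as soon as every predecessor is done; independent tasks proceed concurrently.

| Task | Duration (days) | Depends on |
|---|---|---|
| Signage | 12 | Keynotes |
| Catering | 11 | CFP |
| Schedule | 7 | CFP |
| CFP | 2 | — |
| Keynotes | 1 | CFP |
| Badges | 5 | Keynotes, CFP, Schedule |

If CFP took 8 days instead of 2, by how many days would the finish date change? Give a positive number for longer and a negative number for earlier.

The binding path is CFP→Keynotes→Signage = 2+1+12 = 15; finish at 15 days.
CFP is on the critical path; changing it to 8 makes that path 21 days.
That remains the longest chain; total 21 days.
Change in finish: 21 − 15 = +6 days.

6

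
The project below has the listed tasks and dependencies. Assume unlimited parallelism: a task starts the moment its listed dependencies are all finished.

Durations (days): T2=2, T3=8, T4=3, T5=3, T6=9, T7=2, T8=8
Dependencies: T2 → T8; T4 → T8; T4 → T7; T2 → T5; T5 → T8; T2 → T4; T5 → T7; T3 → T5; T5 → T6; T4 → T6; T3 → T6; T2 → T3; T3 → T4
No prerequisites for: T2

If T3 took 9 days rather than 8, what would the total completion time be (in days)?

23

Critical path before the change: T2→T3→T4→T6 = 2+8+3+9 = 22 giving 22 days.
T3 lies on that path, so at 9 days the path becomes 23 days.
No other chain overtakes it, so the finish is 23 days.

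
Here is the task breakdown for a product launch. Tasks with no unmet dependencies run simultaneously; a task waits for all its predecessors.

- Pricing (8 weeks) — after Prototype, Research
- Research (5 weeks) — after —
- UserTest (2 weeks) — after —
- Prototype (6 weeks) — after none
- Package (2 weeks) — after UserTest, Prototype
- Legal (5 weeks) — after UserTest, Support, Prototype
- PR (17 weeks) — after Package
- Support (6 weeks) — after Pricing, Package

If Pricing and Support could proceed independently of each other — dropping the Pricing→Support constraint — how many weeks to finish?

25

With the dependency in place, Prototype→Package→PR = 6+2+17 = 25 sets the finish at 25 weeks.
Without Pricing→Support, Support's earliest start moves from 14 to 8.
New critical path: Prototype→Package→PR = 6+2+17 = 25 ⇒ 25 weeks.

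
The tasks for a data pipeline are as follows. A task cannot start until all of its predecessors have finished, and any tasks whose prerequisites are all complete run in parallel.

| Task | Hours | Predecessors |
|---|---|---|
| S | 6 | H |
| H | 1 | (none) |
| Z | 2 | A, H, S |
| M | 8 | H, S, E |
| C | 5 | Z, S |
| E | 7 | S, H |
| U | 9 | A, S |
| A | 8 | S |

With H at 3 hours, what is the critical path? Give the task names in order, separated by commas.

H, S, A, U

Actual critical path: H→S→A→U = 1+6+8+9 = 24 ⇒ 24 hours.
H is on the critical path; changing it to 3 makes that path 26 hours.
The critical path is still H→S→A→U; finish is now 26 hours.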